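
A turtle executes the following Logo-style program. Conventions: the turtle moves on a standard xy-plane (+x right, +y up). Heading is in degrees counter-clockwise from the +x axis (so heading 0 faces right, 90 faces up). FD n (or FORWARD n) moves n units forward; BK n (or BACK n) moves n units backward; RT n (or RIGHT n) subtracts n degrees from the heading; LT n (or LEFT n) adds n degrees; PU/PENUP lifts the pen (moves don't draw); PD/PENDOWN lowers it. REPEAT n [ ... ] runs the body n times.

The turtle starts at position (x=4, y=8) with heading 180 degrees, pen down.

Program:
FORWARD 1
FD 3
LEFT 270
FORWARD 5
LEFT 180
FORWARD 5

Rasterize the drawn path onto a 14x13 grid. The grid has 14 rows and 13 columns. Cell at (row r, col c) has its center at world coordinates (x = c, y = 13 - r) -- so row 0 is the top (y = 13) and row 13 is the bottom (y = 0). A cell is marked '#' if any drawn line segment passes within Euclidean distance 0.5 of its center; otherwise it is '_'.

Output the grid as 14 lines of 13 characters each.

Answer: #____________
#____________
#____________
#____________
#____________
#####________
_____________
_____________
_____________
_____________
_____________
_____________
_____________
_____________

Derivation:
Segment 0: (4,8) -> (3,8)
Segment 1: (3,8) -> (0,8)
Segment 2: (0,8) -> (0,13)
Segment 3: (0,13) -> (-0,8)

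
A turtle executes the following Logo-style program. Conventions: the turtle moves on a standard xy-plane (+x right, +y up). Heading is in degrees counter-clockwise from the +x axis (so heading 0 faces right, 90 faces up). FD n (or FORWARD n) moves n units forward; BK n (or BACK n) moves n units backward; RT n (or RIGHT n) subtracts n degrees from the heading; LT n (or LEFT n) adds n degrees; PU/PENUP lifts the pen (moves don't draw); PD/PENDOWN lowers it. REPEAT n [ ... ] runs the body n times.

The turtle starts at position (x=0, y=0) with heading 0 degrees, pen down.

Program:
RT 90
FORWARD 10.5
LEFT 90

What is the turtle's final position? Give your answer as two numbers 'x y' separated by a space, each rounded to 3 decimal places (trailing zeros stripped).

Answer: 0 -10.5

Derivation:
Executing turtle program step by step:
Start: pos=(0,0), heading=0, pen down
RT 90: heading 0 -> 270
FD 10.5: (0,0) -> (0,-10.5) [heading=270, draw]
LT 90: heading 270 -> 0
Final: pos=(0,-10.5), heading=0, 1 segment(s) drawn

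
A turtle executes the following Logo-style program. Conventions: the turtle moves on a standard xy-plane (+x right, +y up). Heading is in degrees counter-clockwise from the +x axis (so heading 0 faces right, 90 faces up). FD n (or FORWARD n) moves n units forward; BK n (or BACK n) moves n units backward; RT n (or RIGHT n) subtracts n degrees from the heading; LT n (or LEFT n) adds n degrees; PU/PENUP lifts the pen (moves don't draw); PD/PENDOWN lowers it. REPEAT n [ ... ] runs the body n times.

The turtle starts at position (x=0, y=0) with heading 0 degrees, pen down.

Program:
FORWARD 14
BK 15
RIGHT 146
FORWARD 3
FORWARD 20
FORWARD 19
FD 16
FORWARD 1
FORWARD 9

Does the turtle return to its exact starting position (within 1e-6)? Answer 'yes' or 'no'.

Executing turtle program step by step:
Start: pos=(0,0), heading=0, pen down
FD 14: (0,0) -> (14,0) [heading=0, draw]
BK 15: (14,0) -> (-1,0) [heading=0, draw]
RT 146: heading 0 -> 214
FD 3: (-1,0) -> (-3.487,-1.678) [heading=214, draw]
FD 20: (-3.487,-1.678) -> (-20.068,-12.861) [heading=214, draw]
FD 19: (-20.068,-12.861) -> (-35.82,-23.486) [heading=214, draw]
FD 16: (-35.82,-23.486) -> (-49.084,-32.433) [heading=214, draw]
FD 1: (-49.084,-32.433) -> (-49.913,-32.992) [heading=214, draw]
FD 9: (-49.913,-32.992) -> (-57.375,-38.025) [heading=214, draw]
Final: pos=(-57.375,-38.025), heading=214, 8 segment(s) drawn

Start position: (0, 0)
Final position: (-57.375, -38.025)
Distance = 68.831; >= 1e-6 -> NOT closed

Answer: no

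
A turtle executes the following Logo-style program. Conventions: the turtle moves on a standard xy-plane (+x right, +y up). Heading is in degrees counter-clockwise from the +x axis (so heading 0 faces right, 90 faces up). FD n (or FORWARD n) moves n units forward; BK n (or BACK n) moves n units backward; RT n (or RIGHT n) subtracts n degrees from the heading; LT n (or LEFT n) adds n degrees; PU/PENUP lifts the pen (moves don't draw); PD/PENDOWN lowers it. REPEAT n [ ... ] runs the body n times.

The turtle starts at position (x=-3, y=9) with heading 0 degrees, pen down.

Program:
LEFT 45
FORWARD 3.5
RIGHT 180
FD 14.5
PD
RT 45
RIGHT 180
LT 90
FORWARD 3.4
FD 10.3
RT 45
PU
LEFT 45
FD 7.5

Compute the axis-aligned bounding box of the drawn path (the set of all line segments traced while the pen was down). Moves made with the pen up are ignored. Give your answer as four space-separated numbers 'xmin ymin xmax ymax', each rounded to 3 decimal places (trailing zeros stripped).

Executing turtle program step by step:
Start: pos=(-3,9), heading=0, pen down
LT 45: heading 0 -> 45
FD 3.5: (-3,9) -> (-0.525,11.475) [heading=45, draw]
RT 180: heading 45 -> 225
FD 14.5: (-0.525,11.475) -> (-10.778,1.222) [heading=225, draw]
PD: pen down
RT 45: heading 225 -> 180
RT 180: heading 180 -> 0
LT 90: heading 0 -> 90
FD 3.4: (-10.778,1.222) -> (-10.778,4.622) [heading=90, draw]
FD 10.3: (-10.778,4.622) -> (-10.778,14.922) [heading=90, draw]
RT 45: heading 90 -> 45
PU: pen up
LT 45: heading 45 -> 90
FD 7.5: (-10.778,14.922) -> (-10.778,22.422) [heading=90, move]
Final: pos=(-10.778,22.422), heading=90, 4 segment(s) drawn

Segment endpoints: x in {-10.778, -10.778, -3, -0.525}, y in {1.222, 4.622, 9, 11.475, 14.922}
xmin=-10.778, ymin=1.222, xmax=-0.525, ymax=14.922

Answer: -10.778 1.222 -0.525 14.922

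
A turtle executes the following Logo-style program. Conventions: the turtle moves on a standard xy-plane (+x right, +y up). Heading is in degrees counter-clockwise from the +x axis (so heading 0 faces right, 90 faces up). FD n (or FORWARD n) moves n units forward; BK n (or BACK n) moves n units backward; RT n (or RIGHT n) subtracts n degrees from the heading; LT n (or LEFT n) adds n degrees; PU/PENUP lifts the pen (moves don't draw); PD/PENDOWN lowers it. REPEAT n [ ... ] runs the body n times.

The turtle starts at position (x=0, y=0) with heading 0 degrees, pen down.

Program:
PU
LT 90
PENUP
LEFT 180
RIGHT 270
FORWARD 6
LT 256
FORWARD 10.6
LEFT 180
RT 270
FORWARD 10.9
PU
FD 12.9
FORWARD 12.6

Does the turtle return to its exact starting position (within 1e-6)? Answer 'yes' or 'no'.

Executing turtle program step by step:
Start: pos=(0,0), heading=0, pen down
PU: pen up
LT 90: heading 0 -> 90
PU: pen up
LT 180: heading 90 -> 270
RT 270: heading 270 -> 0
FD 6: (0,0) -> (6,0) [heading=0, move]
LT 256: heading 0 -> 256
FD 10.6: (6,0) -> (3.436,-10.285) [heading=256, move]
LT 180: heading 256 -> 76
RT 270: heading 76 -> 166
FD 10.9: (3.436,-10.285) -> (-7.141,-7.648) [heading=166, move]
PU: pen up
FD 12.9: (-7.141,-7.648) -> (-19.657,-4.527) [heading=166, move]
FD 12.6: (-19.657,-4.527) -> (-31.883,-1.479) [heading=166, move]
Final: pos=(-31.883,-1.479), heading=166, 0 segment(s) drawn

Start position: (0, 0)
Final position: (-31.883, -1.479)
Distance = 31.917; >= 1e-6 -> NOT closed

Answer: no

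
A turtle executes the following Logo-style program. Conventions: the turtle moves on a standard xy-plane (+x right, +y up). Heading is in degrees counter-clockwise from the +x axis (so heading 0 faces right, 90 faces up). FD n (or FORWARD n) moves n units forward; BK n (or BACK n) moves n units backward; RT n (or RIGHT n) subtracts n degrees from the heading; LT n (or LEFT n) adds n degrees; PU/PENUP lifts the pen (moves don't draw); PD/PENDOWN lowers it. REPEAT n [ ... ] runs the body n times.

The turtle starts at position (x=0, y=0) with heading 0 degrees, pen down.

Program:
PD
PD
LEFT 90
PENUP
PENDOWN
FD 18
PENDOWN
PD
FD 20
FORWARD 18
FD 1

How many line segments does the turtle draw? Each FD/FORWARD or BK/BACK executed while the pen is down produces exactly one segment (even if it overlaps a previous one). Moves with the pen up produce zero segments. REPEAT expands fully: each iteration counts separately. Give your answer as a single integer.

Executing turtle program step by step:
Start: pos=(0,0), heading=0, pen down
PD: pen down
PD: pen down
LT 90: heading 0 -> 90
PU: pen up
PD: pen down
FD 18: (0,0) -> (0,18) [heading=90, draw]
PD: pen down
PD: pen down
FD 20: (0,18) -> (0,38) [heading=90, draw]
FD 18: (0,38) -> (0,56) [heading=90, draw]
FD 1: (0,56) -> (0,57) [heading=90, draw]
Final: pos=(0,57), heading=90, 4 segment(s) drawn
Segments drawn: 4

Answer: 4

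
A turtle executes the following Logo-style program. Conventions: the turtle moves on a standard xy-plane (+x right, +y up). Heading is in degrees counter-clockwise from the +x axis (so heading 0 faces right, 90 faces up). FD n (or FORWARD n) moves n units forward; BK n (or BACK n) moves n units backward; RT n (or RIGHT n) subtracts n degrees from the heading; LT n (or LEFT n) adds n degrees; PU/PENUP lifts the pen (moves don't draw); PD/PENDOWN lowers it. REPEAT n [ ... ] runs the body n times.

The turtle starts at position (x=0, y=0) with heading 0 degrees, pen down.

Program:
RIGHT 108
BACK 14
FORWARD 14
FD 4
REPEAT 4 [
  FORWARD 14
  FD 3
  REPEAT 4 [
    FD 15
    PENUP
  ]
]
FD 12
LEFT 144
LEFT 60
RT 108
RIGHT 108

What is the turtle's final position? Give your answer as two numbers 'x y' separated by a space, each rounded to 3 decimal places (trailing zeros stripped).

Executing turtle program step by step:
Start: pos=(0,0), heading=0, pen down
RT 108: heading 0 -> 252
BK 14: (0,0) -> (4.326,13.315) [heading=252, draw]
FD 14: (4.326,13.315) -> (0,0) [heading=252, draw]
FD 4: (0,0) -> (-1.236,-3.804) [heading=252, draw]
REPEAT 4 [
  -- iteration 1/4 --
  FD 14: (-1.236,-3.804) -> (-5.562,-17.119) [heading=252, draw]
  FD 3: (-5.562,-17.119) -> (-6.489,-19.972) [heading=252, draw]
  REPEAT 4 [
    -- iteration 1/4 --
    FD 15: (-6.489,-19.972) -> (-11.125,-34.238) [heading=252, draw]
    PU: pen up
    -- iteration 2/4 --
    FD 15: (-11.125,-34.238) -> (-15.76,-48.504) [heading=252, move]
    PU: pen up
    -- iteration 3/4 --
    FD 15: (-15.76,-48.504) -> (-20.395,-62.77) [heading=252, move]
    PU: pen up
    -- iteration 4/4 --
    FD 15: (-20.395,-62.77) -> (-25.03,-77.036) [heading=252, move]
    PU: pen up
  ]
  -- iteration 2/4 --
  FD 14: (-25.03,-77.036) -> (-29.357,-90.35) [heading=252, move]
  FD 3: (-29.357,-90.35) -> (-30.284,-93.204) [heading=252, move]
  REPEAT 4 [
    -- iteration 1/4 --
    FD 15: (-30.284,-93.204) -> (-34.919,-107.469) [heading=252, move]
    PU: pen up
    -- iteration 2/4 --
    FD 15: (-34.919,-107.469) -> (-39.554,-121.735) [heading=252, move]
    PU: pen up
    -- iteration 3/4 --
    FD 15: (-39.554,-121.735) -> (-44.189,-136.001) [heading=252, move]
    PU: pen up
    -- iteration 4/4 --
    FD 15: (-44.189,-136.001) -> (-48.825,-150.267) [heading=252, move]
    PU: pen up
  ]
  -- iteration 3/4 --
  FD 14: (-48.825,-150.267) -> (-53.151,-163.582) [heading=252, move]
  FD 3: (-53.151,-163.582) -> (-54.078,-166.435) [heading=252, move]
  REPEAT 4 [
    -- iteration 1/4 --
    FD 15: (-54.078,-166.435) -> (-58.713,-180.701) [heading=252, move]
    PU: pen up
    -- iteration 2/4 --
    FD 15: (-58.713,-180.701) -> (-63.348,-194.967) [heading=252, move]
    PU: pen up
    -- iteration 3/4 --
    FD 15: (-63.348,-194.967) -> (-67.984,-209.232) [heading=252, move]
    PU: pen up
    -- iteration 4/4 --
    FD 15: (-67.984,-209.232) -> (-72.619,-223.498) [heading=252, move]
    PU: pen up
  ]
  -- iteration 4/4 --
  FD 14: (-72.619,-223.498) -> (-76.945,-236.813) [heading=252, move]
  FD 3: (-76.945,-236.813) -> (-77.872,-239.666) [heading=252, move]
  REPEAT 4 [
    -- iteration 1/4 --
    FD 15: (-77.872,-239.666) -> (-82.508,-253.932) [heading=252, move]
    PU: pen up
    -- iteration 2/4 --
    FD 15: (-82.508,-253.932) -> (-87.143,-268.198) [heading=252, move]
    PU: pen up
    -- iteration 3/4 --
    FD 15: (-87.143,-268.198) -> (-91.778,-282.464) [heading=252, move]
    PU: pen up
    -- iteration 4/4 --
    FD 15: (-91.778,-282.464) -> (-96.413,-296.73) [heading=252, move]
    PU: pen up
  ]
]
FD 12: (-96.413,-296.73) -> (-100.122,-308.142) [heading=252, move]
LT 144: heading 252 -> 36
LT 60: heading 36 -> 96
RT 108: heading 96 -> 348
RT 108: heading 348 -> 240
Final: pos=(-100.122,-308.142), heading=240, 6 segment(s) drawn

Answer: -100.122 -308.142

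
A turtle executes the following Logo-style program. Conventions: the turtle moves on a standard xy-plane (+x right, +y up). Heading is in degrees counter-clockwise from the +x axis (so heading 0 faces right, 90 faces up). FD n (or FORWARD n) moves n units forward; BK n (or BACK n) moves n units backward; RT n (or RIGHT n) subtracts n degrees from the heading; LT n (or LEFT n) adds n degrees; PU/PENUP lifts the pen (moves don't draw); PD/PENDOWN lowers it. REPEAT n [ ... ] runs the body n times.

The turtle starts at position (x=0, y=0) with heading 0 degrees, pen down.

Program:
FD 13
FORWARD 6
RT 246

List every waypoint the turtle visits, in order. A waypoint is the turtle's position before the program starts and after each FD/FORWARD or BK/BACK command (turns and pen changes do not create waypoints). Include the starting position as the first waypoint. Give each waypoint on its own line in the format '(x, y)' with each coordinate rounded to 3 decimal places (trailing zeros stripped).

Executing turtle program step by step:
Start: pos=(0,0), heading=0, pen down
FD 13: (0,0) -> (13,0) [heading=0, draw]
FD 6: (13,0) -> (19,0) [heading=0, draw]
RT 246: heading 0 -> 114
Final: pos=(19,0), heading=114, 2 segment(s) drawn
Waypoints (3 total):
(0, 0)
(13, 0)
(19, 0)

Answer: (0, 0)
(13, 0)
(19, 0)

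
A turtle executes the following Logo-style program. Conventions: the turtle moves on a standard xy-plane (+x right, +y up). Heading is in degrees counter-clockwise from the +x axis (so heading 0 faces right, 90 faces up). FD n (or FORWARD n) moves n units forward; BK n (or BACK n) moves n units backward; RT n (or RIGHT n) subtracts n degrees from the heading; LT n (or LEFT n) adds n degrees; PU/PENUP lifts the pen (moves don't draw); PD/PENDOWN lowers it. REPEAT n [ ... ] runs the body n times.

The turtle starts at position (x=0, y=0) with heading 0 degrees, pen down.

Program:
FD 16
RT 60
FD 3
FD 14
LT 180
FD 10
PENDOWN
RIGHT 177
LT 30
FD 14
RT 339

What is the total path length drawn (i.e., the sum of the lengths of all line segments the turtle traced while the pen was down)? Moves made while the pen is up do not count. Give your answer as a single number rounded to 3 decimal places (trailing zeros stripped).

Executing turtle program step by step:
Start: pos=(0,0), heading=0, pen down
FD 16: (0,0) -> (16,0) [heading=0, draw]
RT 60: heading 0 -> 300
FD 3: (16,0) -> (17.5,-2.598) [heading=300, draw]
FD 14: (17.5,-2.598) -> (24.5,-14.722) [heading=300, draw]
LT 180: heading 300 -> 120
FD 10: (24.5,-14.722) -> (19.5,-6.062) [heading=120, draw]
PD: pen down
RT 177: heading 120 -> 303
LT 30: heading 303 -> 333
FD 14: (19.5,-6.062) -> (31.974,-12.418) [heading=333, draw]
RT 339: heading 333 -> 354
Final: pos=(31.974,-12.418), heading=354, 5 segment(s) drawn

Segment lengths:
  seg 1: (0,0) -> (16,0), length = 16
  seg 2: (16,0) -> (17.5,-2.598), length = 3
  seg 3: (17.5,-2.598) -> (24.5,-14.722), length = 14
  seg 4: (24.5,-14.722) -> (19.5,-6.062), length = 10
  seg 5: (19.5,-6.062) -> (31.974,-12.418), length = 14
Total = 57

Answer: 57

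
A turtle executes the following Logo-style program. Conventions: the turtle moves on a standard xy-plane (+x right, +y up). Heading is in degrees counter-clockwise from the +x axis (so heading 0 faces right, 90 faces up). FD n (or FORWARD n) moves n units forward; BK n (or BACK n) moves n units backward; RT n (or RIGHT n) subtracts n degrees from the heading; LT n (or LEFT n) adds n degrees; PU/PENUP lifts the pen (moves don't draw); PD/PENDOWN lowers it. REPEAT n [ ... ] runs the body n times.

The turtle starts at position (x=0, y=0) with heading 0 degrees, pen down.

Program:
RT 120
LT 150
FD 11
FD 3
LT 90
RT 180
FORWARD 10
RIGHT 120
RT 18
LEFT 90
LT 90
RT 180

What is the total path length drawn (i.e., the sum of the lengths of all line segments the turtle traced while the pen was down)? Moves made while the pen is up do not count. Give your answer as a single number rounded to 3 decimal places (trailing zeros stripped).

Executing turtle program step by step:
Start: pos=(0,0), heading=0, pen down
RT 120: heading 0 -> 240
LT 150: heading 240 -> 30
FD 11: (0,0) -> (9.526,5.5) [heading=30, draw]
FD 3: (9.526,5.5) -> (12.124,7) [heading=30, draw]
LT 90: heading 30 -> 120
RT 180: heading 120 -> 300
FD 10: (12.124,7) -> (17.124,-1.66) [heading=300, draw]
RT 120: heading 300 -> 180
RT 18: heading 180 -> 162
LT 90: heading 162 -> 252
LT 90: heading 252 -> 342
RT 180: heading 342 -> 162
Final: pos=(17.124,-1.66), heading=162, 3 segment(s) drawn

Segment lengths:
  seg 1: (0,0) -> (9.526,5.5), length = 11
  seg 2: (9.526,5.5) -> (12.124,7), length = 3
  seg 3: (12.124,7) -> (17.124,-1.66), length = 10
Total = 24

Answer: 24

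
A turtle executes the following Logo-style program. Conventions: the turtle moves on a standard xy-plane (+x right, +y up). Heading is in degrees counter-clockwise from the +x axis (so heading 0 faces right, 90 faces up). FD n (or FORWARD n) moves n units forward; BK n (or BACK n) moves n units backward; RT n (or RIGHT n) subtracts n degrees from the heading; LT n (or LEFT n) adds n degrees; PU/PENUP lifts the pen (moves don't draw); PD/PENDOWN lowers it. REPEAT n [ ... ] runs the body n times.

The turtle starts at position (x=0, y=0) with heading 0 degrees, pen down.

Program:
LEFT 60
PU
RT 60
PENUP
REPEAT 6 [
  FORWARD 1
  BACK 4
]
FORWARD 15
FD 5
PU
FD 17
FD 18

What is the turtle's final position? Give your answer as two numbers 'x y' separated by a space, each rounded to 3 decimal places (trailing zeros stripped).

Executing turtle program step by step:
Start: pos=(0,0), heading=0, pen down
LT 60: heading 0 -> 60
PU: pen up
RT 60: heading 60 -> 0
PU: pen up
REPEAT 6 [
  -- iteration 1/6 --
  FD 1: (0,0) -> (1,0) [heading=0, move]
  BK 4: (1,0) -> (-3,0) [heading=0, move]
  -- iteration 2/6 --
  FD 1: (-3,0) -> (-2,0) [heading=0, move]
  BK 4: (-2,0) -> (-6,0) [heading=0, move]
  -- iteration 3/6 --
  FD 1: (-6,0) -> (-5,0) [heading=0, move]
  BK 4: (-5,0) -> (-9,0) [heading=0, move]
  -- iteration 4/6 --
  FD 1: (-9,0) -> (-8,0) [heading=0, move]
  BK 4: (-8,0) -> (-12,0) [heading=0, move]
  -- iteration 5/6 --
  FD 1: (-12,0) -> (-11,0) [heading=0, move]
  BK 4: (-11,0) -> (-15,0) [heading=0, move]
  -- iteration 6/6 --
  FD 1: (-15,0) -> (-14,0) [heading=0, move]
  BK 4: (-14,0) -> (-18,0) [heading=0, move]
]
FD 15: (-18,0) -> (-3,0) [heading=0, move]
FD 5: (-3,0) -> (2,0) [heading=0, move]
PU: pen up
FD 17: (2,0) -> (19,0) [heading=0, move]
FD 18: (19,0) -> (37,0) [heading=0, move]
Final: pos=(37,0), heading=0, 0 segment(s) drawn

Answer: 37 0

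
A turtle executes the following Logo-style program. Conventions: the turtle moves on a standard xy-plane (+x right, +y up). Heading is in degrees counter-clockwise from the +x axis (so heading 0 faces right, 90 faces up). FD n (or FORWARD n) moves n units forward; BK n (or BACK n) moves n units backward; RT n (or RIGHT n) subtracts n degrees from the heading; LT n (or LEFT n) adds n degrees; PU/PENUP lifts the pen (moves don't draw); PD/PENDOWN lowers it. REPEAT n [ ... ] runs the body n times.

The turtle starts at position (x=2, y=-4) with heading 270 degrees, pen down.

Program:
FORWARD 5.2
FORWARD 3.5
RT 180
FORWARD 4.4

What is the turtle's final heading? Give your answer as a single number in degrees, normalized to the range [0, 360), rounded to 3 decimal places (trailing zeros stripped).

Executing turtle program step by step:
Start: pos=(2,-4), heading=270, pen down
FD 5.2: (2,-4) -> (2,-9.2) [heading=270, draw]
FD 3.5: (2,-9.2) -> (2,-12.7) [heading=270, draw]
RT 180: heading 270 -> 90
FD 4.4: (2,-12.7) -> (2,-8.3) [heading=90, draw]
Final: pos=(2,-8.3), heading=90, 3 segment(s) drawn

Answer: 90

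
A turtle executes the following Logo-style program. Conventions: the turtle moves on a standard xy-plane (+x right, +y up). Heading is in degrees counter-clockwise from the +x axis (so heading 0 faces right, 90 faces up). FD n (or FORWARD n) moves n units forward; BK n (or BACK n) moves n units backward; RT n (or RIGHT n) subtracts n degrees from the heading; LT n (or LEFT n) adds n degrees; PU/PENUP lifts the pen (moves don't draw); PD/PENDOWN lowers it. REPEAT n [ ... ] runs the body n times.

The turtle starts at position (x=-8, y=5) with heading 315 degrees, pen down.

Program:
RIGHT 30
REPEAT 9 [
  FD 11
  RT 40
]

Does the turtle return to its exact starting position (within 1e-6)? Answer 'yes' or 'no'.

Executing turtle program step by step:
Start: pos=(-8,5), heading=315, pen down
RT 30: heading 315 -> 285
REPEAT 9 [
  -- iteration 1/9 --
  FD 11: (-8,5) -> (-5.153,-5.625) [heading=285, draw]
  RT 40: heading 285 -> 245
  -- iteration 2/9 --
  FD 11: (-5.153,-5.625) -> (-9.802,-15.595) [heading=245, draw]
  RT 40: heading 245 -> 205
  -- iteration 3/9 --
  FD 11: (-9.802,-15.595) -> (-19.771,-20.243) [heading=205, draw]
  RT 40: heading 205 -> 165
  -- iteration 4/9 --
  FD 11: (-19.771,-20.243) -> (-30.396,-17.396) [heading=165, draw]
  RT 40: heading 165 -> 125
  -- iteration 5/9 --
  FD 11: (-30.396,-17.396) -> (-36.706,-8.386) [heading=125, draw]
  RT 40: heading 125 -> 85
  -- iteration 6/9 --
  FD 11: (-36.706,-8.386) -> (-35.747,2.572) [heading=85, draw]
  RT 40: heading 85 -> 45
  -- iteration 7/9 --
  FD 11: (-35.747,2.572) -> (-27.969,10.351) [heading=45, draw]
  RT 40: heading 45 -> 5
  -- iteration 8/9 --
  FD 11: (-27.969,10.351) -> (-17.011,11.309) [heading=5, draw]
  RT 40: heading 5 -> 325
  -- iteration 9/9 --
  FD 11: (-17.011,11.309) -> (-8,5) [heading=325, draw]
  RT 40: heading 325 -> 285
]
Final: pos=(-8,5), heading=285, 9 segment(s) drawn

Start position: (-8, 5)
Final position: (-8, 5)
Distance = 0; < 1e-6 -> CLOSED

Answer: yes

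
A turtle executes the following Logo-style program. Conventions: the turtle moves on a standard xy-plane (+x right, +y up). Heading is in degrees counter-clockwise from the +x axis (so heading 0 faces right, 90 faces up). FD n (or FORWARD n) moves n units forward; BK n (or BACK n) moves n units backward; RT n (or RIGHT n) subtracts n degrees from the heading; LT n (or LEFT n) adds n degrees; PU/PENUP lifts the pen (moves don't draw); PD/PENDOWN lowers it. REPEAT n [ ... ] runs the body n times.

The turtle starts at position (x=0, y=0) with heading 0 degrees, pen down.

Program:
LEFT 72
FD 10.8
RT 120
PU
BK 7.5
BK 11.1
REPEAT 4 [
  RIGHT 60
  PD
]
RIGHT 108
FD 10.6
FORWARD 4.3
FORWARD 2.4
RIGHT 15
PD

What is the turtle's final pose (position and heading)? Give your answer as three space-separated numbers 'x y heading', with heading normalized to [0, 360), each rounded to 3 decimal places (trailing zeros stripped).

Executing turtle program step by step:
Start: pos=(0,0), heading=0, pen down
LT 72: heading 0 -> 72
FD 10.8: (0,0) -> (3.337,10.271) [heading=72, draw]
RT 120: heading 72 -> 312
PU: pen up
BK 7.5: (3.337,10.271) -> (-1.681,15.845) [heading=312, move]
BK 11.1: (-1.681,15.845) -> (-9.108,24.094) [heading=312, move]
REPEAT 4 [
  -- iteration 1/4 --
  RT 60: heading 312 -> 252
  PD: pen down
  -- iteration 2/4 --
  RT 60: heading 252 -> 192
  PD: pen down
  -- iteration 3/4 --
  RT 60: heading 192 -> 132
  PD: pen down
  -- iteration 4/4 --
  RT 60: heading 132 -> 72
  PD: pen down
]
RT 108: heading 72 -> 324
FD 10.6: (-9.108,24.094) -> (-0.533,17.863) [heading=324, draw]
FD 4.3: (-0.533,17.863) -> (2.946,15.336) [heading=324, draw]
FD 2.4: (2.946,15.336) -> (4.888,13.925) [heading=324, draw]
RT 15: heading 324 -> 309
PD: pen down
Final: pos=(4.888,13.925), heading=309, 4 segment(s) drawn

Answer: 4.888 13.925 309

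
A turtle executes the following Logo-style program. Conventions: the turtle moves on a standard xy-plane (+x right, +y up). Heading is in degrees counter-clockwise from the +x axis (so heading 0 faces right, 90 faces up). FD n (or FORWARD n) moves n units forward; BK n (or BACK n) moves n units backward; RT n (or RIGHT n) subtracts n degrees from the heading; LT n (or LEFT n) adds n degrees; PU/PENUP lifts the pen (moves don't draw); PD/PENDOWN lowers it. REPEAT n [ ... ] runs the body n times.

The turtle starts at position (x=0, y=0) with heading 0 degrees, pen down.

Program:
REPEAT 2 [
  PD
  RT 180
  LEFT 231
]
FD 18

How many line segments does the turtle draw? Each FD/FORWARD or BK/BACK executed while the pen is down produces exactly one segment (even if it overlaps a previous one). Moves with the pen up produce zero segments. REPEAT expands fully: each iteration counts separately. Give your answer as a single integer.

Executing turtle program step by step:
Start: pos=(0,0), heading=0, pen down
REPEAT 2 [
  -- iteration 1/2 --
  PD: pen down
  RT 180: heading 0 -> 180
  LT 231: heading 180 -> 51
  -- iteration 2/2 --
  PD: pen down
  RT 180: heading 51 -> 231
  LT 231: heading 231 -> 102
]
FD 18: (0,0) -> (-3.742,17.607) [heading=102, draw]
Final: pos=(-3.742,17.607), heading=102, 1 segment(s) drawn
Segments drawn: 1

Answer: 1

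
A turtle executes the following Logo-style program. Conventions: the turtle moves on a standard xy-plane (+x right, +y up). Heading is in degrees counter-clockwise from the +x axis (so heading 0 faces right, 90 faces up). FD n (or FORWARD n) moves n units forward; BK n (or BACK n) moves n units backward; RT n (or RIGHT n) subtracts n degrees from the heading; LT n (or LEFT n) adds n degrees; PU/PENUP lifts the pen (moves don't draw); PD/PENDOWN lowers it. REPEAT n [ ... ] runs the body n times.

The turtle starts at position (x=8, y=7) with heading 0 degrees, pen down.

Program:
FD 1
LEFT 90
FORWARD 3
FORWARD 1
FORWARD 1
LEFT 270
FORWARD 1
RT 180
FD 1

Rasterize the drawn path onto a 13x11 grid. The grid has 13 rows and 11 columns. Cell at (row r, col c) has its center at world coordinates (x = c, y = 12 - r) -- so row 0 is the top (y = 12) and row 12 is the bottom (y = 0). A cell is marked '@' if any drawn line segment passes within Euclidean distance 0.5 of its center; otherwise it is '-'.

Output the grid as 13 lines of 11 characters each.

Answer: ---------@@
---------@-
---------@-
---------@-
---------@-
--------@@-
-----------
-----------
-----------
-----------
-----------
-----------
-----------

Derivation:
Segment 0: (8,7) -> (9,7)
Segment 1: (9,7) -> (9,10)
Segment 2: (9,10) -> (9,11)
Segment 3: (9,11) -> (9,12)
Segment 4: (9,12) -> (10,12)
Segment 5: (10,12) -> (9,12)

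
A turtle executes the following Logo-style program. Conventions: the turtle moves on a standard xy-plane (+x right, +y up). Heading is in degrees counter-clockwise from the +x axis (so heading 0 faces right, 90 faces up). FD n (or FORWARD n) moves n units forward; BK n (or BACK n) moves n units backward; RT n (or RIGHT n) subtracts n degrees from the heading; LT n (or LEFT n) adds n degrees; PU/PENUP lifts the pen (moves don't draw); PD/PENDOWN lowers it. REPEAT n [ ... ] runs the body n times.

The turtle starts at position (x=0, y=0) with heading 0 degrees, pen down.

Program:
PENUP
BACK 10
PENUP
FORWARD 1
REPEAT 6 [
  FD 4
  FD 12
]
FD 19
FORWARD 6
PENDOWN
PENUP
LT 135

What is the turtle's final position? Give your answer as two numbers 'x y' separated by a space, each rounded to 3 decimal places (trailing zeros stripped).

Executing turtle program step by step:
Start: pos=(0,0), heading=0, pen down
PU: pen up
BK 10: (0,0) -> (-10,0) [heading=0, move]
PU: pen up
FD 1: (-10,0) -> (-9,0) [heading=0, move]
REPEAT 6 [
  -- iteration 1/6 --
  FD 4: (-9,0) -> (-5,0) [heading=0, move]
  FD 12: (-5,0) -> (7,0) [heading=0, move]
  -- iteration 2/6 --
  FD 4: (7,0) -> (11,0) [heading=0, move]
  FD 12: (11,0) -> (23,0) [heading=0, move]
  -- iteration 3/6 --
  FD 4: (23,0) -> (27,0) [heading=0, move]
  FD 12: (27,0) -> (39,0) [heading=0, move]
  -- iteration 4/6 --
  FD 4: (39,0) -> (43,0) [heading=0, move]
  FD 12: (43,0) -> (55,0) [heading=0, move]
  -- iteration 5/6 --
  FD 4: (55,0) -> (59,0) [heading=0, move]
  FD 12: (59,0) -> (71,0) [heading=0, move]
  -- iteration 6/6 --
  FD 4: (71,0) -> (75,0) [heading=0, move]
  FD 12: (75,0) -> (87,0) [heading=0, move]
]
FD 19: (87,0) -> (106,0) [heading=0, move]
FD 6: (106,0) -> (112,0) [heading=0, move]
PD: pen down
PU: pen up
LT 135: heading 0 -> 135
Final: pos=(112,0), heading=135, 0 segment(s) drawn

Answer: 112 0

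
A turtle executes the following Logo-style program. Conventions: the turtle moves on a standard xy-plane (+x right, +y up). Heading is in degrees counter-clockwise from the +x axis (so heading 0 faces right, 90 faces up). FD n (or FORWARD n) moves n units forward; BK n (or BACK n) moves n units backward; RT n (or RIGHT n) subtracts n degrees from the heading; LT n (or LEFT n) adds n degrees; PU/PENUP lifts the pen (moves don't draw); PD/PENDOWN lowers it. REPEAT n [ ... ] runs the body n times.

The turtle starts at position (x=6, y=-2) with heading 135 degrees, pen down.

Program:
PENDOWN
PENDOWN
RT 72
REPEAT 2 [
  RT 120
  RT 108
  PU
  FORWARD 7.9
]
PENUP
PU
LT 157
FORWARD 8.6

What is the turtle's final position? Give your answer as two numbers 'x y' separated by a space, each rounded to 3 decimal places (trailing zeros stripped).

Executing turtle program step by step:
Start: pos=(6,-2), heading=135, pen down
PD: pen down
PD: pen down
RT 72: heading 135 -> 63
REPEAT 2 [
  -- iteration 1/2 --
  RT 120: heading 63 -> 303
  RT 108: heading 303 -> 195
  PU: pen up
  FD 7.9: (6,-2) -> (-1.631,-4.045) [heading=195, move]
  -- iteration 2/2 --
  RT 120: heading 195 -> 75
  RT 108: heading 75 -> 327
  PU: pen up
  FD 7.9: (-1.631,-4.045) -> (4.995,-8.347) [heading=327, move]
]
PU: pen up
PU: pen up
LT 157: heading 327 -> 124
FD 8.6: (4.995,-8.347) -> (0.186,-1.218) [heading=124, move]
Final: pos=(0.186,-1.218), heading=124, 0 segment(s) drawn

Answer: 0.186 -1.218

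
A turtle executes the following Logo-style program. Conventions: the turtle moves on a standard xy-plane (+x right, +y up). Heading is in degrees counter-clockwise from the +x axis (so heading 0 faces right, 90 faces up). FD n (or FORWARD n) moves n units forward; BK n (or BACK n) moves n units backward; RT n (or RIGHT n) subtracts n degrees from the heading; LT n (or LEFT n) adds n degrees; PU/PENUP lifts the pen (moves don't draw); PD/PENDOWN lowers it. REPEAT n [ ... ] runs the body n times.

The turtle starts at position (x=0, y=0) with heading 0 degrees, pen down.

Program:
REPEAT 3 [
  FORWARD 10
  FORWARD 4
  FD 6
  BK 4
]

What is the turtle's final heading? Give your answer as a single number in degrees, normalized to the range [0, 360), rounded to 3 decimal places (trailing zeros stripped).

Executing turtle program step by step:
Start: pos=(0,0), heading=0, pen down
REPEAT 3 [
  -- iteration 1/3 --
  FD 10: (0,0) -> (10,0) [heading=0, draw]
  FD 4: (10,0) -> (14,0) [heading=0, draw]
  FD 6: (14,0) -> (20,0) [heading=0, draw]
  BK 4: (20,0) -> (16,0) [heading=0, draw]
  -- iteration 2/3 --
  FD 10: (16,0) -> (26,0) [heading=0, draw]
  FD 4: (26,0) -> (30,0) [heading=0, draw]
  FD 6: (30,0) -> (36,0) [heading=0, draw]
  BK 4: (36,0) -> (32,0) [heading=0, draw]
  -- iteration 3/3 --
  FD 10: (32,0) -> (42,0) [heading=0, draw]
  FD 4: (42,0) -> (46,0) [heading=0, draw]
  FD 6: (46,0) -> (52,0) [heading=0, draw]
  BK 4: (52,0) -> (48,0) [heading=0, draw]
]
Final: pos=(48,0), heading=0, 12 segment(s) drawn

Answer: 0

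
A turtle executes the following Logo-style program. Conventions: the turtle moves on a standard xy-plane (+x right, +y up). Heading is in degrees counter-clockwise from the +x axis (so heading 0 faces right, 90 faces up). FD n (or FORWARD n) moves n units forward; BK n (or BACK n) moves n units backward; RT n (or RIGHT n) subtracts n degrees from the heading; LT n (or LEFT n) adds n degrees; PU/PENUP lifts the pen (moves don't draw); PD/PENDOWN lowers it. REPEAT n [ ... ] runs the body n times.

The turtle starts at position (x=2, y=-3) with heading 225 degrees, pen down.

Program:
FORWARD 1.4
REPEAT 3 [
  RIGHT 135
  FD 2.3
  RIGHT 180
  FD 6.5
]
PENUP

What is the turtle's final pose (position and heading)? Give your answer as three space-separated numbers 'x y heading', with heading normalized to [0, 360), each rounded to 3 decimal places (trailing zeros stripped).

Executing turtle program step by step:
Start: pos=(2,-3), heading=225, pen down
FD 1.4: (2,-3) -> (1.01,-3.99) [heading=225, draw]
REPEAT 3 [
  -- iteration 1/3 --
  RT 135: heading 225 -> 90
  FD 2.3: (1.01,-3.99) -> (1.01,-1.69) [heading=90, draw]
  RT 180: heading 90 -> 270
  FD 6.5: (1.01,-1.69) -> (1.01,-8.19) [heading=270, draw]
  -- iteration 2/3 --
  RT 135: heading 270 -> 135
  FD 2.3: (1.01,-8.19) -> (-0.616,-6.564) [heading=135, draw]
  RT 180: heading 135 -> 315
  FD 6.5: (-0.616,-6.564) -> (3.98,-11.16) [heading=315, draw]
  -- iteration 3/3 --
  RT 135: heading 315 -> 180
  FD 2.3: (3.98,-11.16) -> (1.68,-11.16) [heading=180, draw]
  RT 180: heading 180 -> 0
  FD 6.5: (1.68,-11.16) -> (8.18,-11.16) [heading=0, draw]
]
PU: pen up
Final: pos=(8.18,-11.16), heading=0, 7 segment(s) drawn

Answer: 8.18 -11.16 0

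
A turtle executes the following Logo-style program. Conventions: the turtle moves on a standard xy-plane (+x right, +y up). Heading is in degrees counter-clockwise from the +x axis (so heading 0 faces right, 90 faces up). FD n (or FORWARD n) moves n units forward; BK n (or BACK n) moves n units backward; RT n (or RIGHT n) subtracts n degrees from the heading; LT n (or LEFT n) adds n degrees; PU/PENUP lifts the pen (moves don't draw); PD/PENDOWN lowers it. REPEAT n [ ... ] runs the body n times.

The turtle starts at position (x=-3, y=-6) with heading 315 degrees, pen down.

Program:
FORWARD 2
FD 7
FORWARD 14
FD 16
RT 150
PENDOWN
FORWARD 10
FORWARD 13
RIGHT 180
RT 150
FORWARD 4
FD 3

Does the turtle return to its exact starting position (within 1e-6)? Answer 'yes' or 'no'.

Executing turtle program step by step:
Start: pos=(-3,-6), heading=315, pen down
FD 2: (-3,-6) -> (-1.586,-7.414) [heading=315, draw]
FD 7: (-1.586,-7.414) -> (3.364,-12.364) [heading=315, draw]
FD 14: (3.364,-12.364) -> (13.263,-22.263) [heading=315, draw]
FD 16: (13.263,-22.263) -> (24.577,-33.577) [heading=315, draw]
RT 150: heading 315 -> 165
PD: pen down
FD 10: (24.577,-33.577) -> (14.918,-30.989) [heading=165, draw]
FD 13: (14.918,-30.989) -> (2.361,-27.624) [heading=165, draw]
RT 180: heading 165 -> 345
RT 150: heading 345 -> 195
FD 4: (2.361,-27.624) -> (-1.503,-28.66) [heading=195, draw]
FD 3: (-1.503,-28.66) -> (-4.401,-29.436) [heading=195, draw]
Final: pos=(-4.401,-29.436), heading=195, 8 segment(s) drawn

Start position: (-3, -6)
Final position: (-4.401, -29.436)
Distance = 23.478; >= 1e-6 -> NOT closed

Answer: no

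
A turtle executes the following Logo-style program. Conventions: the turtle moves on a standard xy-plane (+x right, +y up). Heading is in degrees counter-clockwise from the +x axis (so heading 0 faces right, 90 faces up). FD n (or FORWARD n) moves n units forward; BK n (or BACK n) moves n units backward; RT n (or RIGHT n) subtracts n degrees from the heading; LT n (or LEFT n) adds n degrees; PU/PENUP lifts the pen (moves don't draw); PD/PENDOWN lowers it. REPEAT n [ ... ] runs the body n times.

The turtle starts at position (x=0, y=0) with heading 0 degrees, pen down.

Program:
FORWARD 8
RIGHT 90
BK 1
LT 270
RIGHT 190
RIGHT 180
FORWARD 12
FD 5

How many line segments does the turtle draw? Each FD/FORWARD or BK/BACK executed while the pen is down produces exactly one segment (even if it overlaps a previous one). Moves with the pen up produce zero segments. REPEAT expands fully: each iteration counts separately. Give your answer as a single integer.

Executing turtle program step by step:
Start: pos=(0,0), heading=0, pen down
FD 8: (0,0) -> (8,0) [heading=0, draw]
RT 90: heading 0 -> 270
BK 1: (8,0) -> (8,1) [heading=270, draw]
LT 270: heading 270 -> 180
RT 190: heading 180 -> 350
RT 180: heading 350 -> 170
FD 12: (8,1) -> (-3.818,3.084) [heading=170, draw]
FD 5: (-3.818,3.084) -> (-8.742,3.952) [heading=170, draw]
Final: pos=(-8.742,3.952), heading=170, 4 segment(s) drawn
Segments drawn: 4

Answer: 4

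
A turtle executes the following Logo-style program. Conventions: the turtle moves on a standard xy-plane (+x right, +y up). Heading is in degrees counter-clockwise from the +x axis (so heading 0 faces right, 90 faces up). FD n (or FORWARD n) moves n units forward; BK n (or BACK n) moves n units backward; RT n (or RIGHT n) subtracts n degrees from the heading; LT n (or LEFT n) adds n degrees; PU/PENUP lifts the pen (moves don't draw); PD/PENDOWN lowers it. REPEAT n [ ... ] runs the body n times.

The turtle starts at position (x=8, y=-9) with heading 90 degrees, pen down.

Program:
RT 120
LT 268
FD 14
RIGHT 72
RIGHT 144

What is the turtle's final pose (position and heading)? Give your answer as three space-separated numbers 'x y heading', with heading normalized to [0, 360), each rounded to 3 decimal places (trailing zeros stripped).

Answer: 0.581 -20.873 22

Derivation:
Executing turtle program step by step:
Start: pos=(8,-9), heading=90, pen down
RT 120: heading 90 -> 330
LT 268: heading 330 -> 238
FD 14: (8,-9) -> (0.581,-20.873) [heading=238, draw]
RT 72: heading 238 -> 166
RT 144: heading 166 -> 22
Final: pos=(0.581,-20.873), heading=22, 1 segment(s) drawn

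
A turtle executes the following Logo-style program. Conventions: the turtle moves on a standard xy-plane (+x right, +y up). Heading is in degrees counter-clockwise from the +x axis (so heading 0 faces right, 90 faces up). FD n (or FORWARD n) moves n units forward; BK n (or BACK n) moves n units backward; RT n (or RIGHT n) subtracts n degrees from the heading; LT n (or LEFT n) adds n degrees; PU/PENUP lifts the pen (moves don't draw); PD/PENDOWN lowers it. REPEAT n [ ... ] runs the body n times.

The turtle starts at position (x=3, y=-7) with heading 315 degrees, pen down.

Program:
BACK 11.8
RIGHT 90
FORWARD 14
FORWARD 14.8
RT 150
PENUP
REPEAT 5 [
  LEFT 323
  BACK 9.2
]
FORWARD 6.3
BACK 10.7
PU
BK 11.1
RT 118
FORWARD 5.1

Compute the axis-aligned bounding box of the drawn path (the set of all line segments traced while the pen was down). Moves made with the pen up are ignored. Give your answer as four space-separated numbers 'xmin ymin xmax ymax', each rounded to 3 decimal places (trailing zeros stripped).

Executing turtle program step by step:
Start: pos=(3,-7), heading=315, pen down
BK 11.8: (3,-7) -> (-5.344,1.344) [heading=315, draw]
RT 90: heading 315 -> 225
FD 14: (-5.344,1.344) -> (-15.243,-8.556) [heading=225, draw]
FD 14.8: (-15.243,-8.556) -> (-25.709,-19.021) [heading=225, draw]
RT 150: heading 225 -> 75
PU: pen up
REPEAT 5 [
  -- iteration 1/5 --
  LT 323: heading 75 -> 38
  BK 9.2: (-25.709,-19.021) -> (-32.958,-24.685) [heading=38, move]
  -- iteration 2/5 --
  LT 323: heading 38 -> 1
  BK 9.2: (-32.958,-24.685) -> (-42.157,-24.845) [heading=1, move]
  -- iteration 3/5 --
  LT 323: heading 1 -> 324
  BK 9.2: (-42.157,-24.845) -> (-49.6,-19.438) [heading=324, move]
  -- iteration 4/5 --
  LT 323: heading 324 -> 287
  BK 9.2: (-49.6,-19.438) -> (-52.29,-10.64) [heading=287, move]
  -- iteration 5/5 --
  LT 323: heading 287 -> 250
  BK 9.2: (-52.29,-10.64) -> (-49.143,-1.995) [heading=250, move]
]
FD 6.3: (-49.143,-1.995) -> (-51.298,-7.915) [heading=250, move]
BK 10.7: (-51.298,-7.915) -> (-47.638,2.14) [heading=250, move]
PU: pen up
BK 11.1: (-47.638,2.14) -> (-43.842,12.571) [heading=250, move]
RT 118: heading 250 -> 132
FD 5.1: (-43.842,12.571) -> (-47.254,16.361) [heading=132, move]
Final: pos=(-47.254,16.361), heading=132, 3 segment(s) drawn

Segment endpoints: x in {-25.709, -15.243, -5.344, 3}, y in {-19.021, -8.556, -7, 1.344}
xmin=-25.709, ymin=-19.021, xmax=3, ymax=1.344

Answer: -25.709 -19.021 3 1.344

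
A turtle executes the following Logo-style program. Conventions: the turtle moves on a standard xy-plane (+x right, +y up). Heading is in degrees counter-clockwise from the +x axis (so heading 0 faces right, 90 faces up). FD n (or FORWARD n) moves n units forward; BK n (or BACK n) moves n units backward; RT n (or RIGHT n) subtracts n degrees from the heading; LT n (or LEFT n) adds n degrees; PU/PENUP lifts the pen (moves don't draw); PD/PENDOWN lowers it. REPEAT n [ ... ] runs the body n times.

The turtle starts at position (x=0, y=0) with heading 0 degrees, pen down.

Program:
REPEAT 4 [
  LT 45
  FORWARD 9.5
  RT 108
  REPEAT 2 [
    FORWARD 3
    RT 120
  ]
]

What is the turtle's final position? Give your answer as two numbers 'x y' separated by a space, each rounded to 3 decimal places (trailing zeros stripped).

Executing turtle program step by step:
Start: pos=(0,0), heading=0, pen down
REPEAT 4 [
  -- iteration 1/4 --
  LT 45: heading 0 -> 45
  FD 9.5: (0,0) -> (6.718,6.718) [heading=45, draw]
  RT 108: heading 45 -> 297
  REPEAT 2 [
    -- iteration 1/2 --
    FD 3: (6.718,6.718) -> (8.079,4.044) [heading=297, draw]
    RT 120: heading 297 -> 177
    -- iteration 2/2 --
    FD 3: (8.079,4.044) -> (5.084,4.202) [heading=177, draw]
    RT 120: heading 177 -> 57
  ]
  -- iteration 2/4 --
  LT 45: heading 57 -> 102
  FD 9.5: (5.084,4.202) -> (3.108,13.494) [heading=102, draw]
  RT 108: heading 102 -> 354
  REPEAT 2 [
    -- iteration 1/2 --
    FD 3: (3.108,13.494) -> (6.092,13.18) [heading=354, draw]
    RT 120: heading 354 -> 234
    -- iteration 2/2 --
    FD 3: (6.092,13.18) -> (4.329,10.753) [heading=234, draw]
    RT 120: heading 234 -> 114
  ]
  -- iteration 3/4 --
  LT 45: heading 114 -> 159
  FD 9.5: (4.329,10.753) -> (-4.54,14.158) [heading=159, draw]
  RT 108: heading 159 -> 51
  REPEAT 2 [
    -- iteration 1/2 --
    FD 3: (-4.54,14.158) -> (-2.652,16.489) [heading=51, draw]
    RT 120: heading 51 -> 291
    -- iteration 2/2 --
    FD 3: (-2.652,16.489) -> (-1.577,13.688) [heading=291, draw]
    RT 120: heading 291 -> 171
  ]
  -- iteration 4/4 --
  LT 45: heading 171 -> 216
  FD 9.5: (-1.577,13.688) -> (-9.263,8.105) [heading=216, draw]
  RT 108: heading 216 -> 108
  REPEAT 2 [
    -- iteration 1/2 --
    FD 3: (-9.263,8.105) -> (-10.19,10.958) [heading=108, draw]
    RT 120: heading 108 -> 348
    -- iteration 2/2 --
    FD 3: (-10.19,10.958) -> (-7.256,10.334) [heading=348, draw]
    RT 120: heading 348 -> 228
  ]
]
Final: pos=(-7.256,10.334), heading=228, 12 segment(s) drawn

Answer: -7.256 10.334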